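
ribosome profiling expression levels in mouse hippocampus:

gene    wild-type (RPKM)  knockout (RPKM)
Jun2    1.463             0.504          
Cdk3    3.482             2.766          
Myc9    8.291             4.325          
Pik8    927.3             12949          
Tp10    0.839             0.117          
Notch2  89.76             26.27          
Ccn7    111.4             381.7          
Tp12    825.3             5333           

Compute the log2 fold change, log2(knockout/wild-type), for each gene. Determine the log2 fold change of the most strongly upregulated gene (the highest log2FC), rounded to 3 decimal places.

log2(0.504/1.463) = -1.537  (Jun2)
log2(2.766/3.482) = -0.332  (Cdk3)
log2(4.325/8.291) = -0.939  (Myc9)
log2(12949/927.3) = 3.804  (Pik8)
log2(0.117/0.839) = -2.842  (Tp10)
log2(26.27/89.76) = -1.773  (Notch2)
log2(381.7/111.4) = 1.777  (Ccn7)
log2(5333/825.3) = 2.692  (Tp12)
Pik8 is most strongly upregulated.

3.804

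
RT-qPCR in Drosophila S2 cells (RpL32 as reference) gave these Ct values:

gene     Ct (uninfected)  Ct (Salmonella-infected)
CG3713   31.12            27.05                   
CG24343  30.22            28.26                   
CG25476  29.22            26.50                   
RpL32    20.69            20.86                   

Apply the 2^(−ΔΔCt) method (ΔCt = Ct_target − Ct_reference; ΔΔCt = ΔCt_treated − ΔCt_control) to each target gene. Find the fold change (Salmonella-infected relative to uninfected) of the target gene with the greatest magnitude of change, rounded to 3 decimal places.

18.896

CG3713: ΔΔCt = (27.05−20.86) − (31.12−20.69) = 6.19 − 10.43 = -4.24; fold change = 2^4.24 = 18.896
CG24343: ΔΔCt = (28.26−20.86) − (30.22−20.69) = 7.40 − 9.53 = -2.13; fold change = 2^2.13 = 4.377
CG25476: ΔΔCt = (26.50−20.86) − (29.22−20.69) = 5.64 − 8.53 = -2.89; fold change = 2^2.89 = 7.413
CG3713 has the largest |ΔΔCt| = 4.24.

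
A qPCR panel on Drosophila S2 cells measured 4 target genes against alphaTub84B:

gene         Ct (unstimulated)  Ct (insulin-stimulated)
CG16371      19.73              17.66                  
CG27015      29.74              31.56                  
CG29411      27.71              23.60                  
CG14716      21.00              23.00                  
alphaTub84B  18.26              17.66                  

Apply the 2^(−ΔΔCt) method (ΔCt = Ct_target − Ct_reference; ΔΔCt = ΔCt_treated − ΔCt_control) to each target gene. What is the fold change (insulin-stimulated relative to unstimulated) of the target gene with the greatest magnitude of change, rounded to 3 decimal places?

CG16371: ΔΔCt = (17.66−17.66) − (19.73−18.26) = 0.00 − 1.47 = -1.47; fold change = 2^1.47 = 2.770
CG27015: ΔΔCt = (31.56−17.66) − (29.74−18.26) = 13.90 − 11.48 = 2.42; fold change = 2^-2.42 = 0.187
CG29411: ΔΔCt = (23.60−17.66) − (27.71−18.26) = 5.94 − 9.45 = -3.51; fold change = 2^3.51 = 11.392
CG14716: ΔΔCt = (23.00−17.66) − (21.00−18.26) = 5.34 − 2.74 = 2.60; fold change = 2^-2.60 = 0.165
CG29411 has the largest |ΔΔCt| = 3.51.

11.392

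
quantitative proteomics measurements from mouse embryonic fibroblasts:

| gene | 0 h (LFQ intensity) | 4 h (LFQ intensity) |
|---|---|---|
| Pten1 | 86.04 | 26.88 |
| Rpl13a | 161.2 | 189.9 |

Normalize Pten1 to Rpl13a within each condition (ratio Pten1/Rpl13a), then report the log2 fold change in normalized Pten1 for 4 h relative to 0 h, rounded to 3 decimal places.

Pten1/Rpl13a (0 h) = 86.04 / 161.2 = 0.53375
Pten1/Rpl13a (4 h) = 26.88 / 189.9 = 0.14155
Fold change = 0.14155 / 0.53375 = 0.2652
log2(0.2652) = -1.9149

-1.915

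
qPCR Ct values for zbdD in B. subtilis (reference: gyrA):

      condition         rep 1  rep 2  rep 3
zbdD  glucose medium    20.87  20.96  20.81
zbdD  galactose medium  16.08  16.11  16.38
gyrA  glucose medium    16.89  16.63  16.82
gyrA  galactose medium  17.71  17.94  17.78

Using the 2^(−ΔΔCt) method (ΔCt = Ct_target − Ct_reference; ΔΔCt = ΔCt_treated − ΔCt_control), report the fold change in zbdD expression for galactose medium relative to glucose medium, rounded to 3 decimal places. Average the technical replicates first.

52.710

Mean Ct: zbdD glucose medium 20.880; zbdD galactose medium 16.190; gyrA glucose medium 16.780; gyrA galactose medium 17.810
ΔCt(glucose medium) = 20.880 − 16.780 = 4.100
ΔCt(galactose medium) = 16.190 − 17.810 = -1.620
ΔΔCt = -1.620 − 4.100 = -5.720
Fold change = 2^(−(-5.720)) = 2^5.720 = 52.7098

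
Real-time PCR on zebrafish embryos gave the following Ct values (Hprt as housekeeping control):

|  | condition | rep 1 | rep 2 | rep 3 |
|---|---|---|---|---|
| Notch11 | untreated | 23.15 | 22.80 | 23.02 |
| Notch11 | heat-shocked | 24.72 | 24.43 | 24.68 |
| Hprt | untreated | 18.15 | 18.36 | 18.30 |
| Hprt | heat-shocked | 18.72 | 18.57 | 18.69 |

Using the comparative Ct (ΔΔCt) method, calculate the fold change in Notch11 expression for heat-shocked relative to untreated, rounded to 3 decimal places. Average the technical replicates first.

Mean Ct: Notch11 untreated 22.990; Notch11 heat-shocked 24.610; Hprt untreated 18.270; Hprt heat-shocked 18.660
ΔCt(untreated) = 22.990 − 18.270 = 4.720
ΔCt(heat-shocked) = 24.610 − 18.660 = 5.950
ΔΔCt = 5.950 − 4.720 = 1.230
Fold change = 2^(−1.230) = 0.4263

0.426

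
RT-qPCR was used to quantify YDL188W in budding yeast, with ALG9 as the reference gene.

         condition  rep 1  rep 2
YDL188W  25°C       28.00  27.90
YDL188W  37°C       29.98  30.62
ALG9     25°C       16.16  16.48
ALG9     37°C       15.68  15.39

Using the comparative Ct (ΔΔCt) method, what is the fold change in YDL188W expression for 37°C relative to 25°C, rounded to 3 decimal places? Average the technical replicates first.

Mean Ct: YDL188W 25°C 27.950; YDL188W 37°C 30.300; ALG9 25°C 16.320; ALG9 37°C 15.535
ΔCt(25°C) = 27.950 − 16.320 = 11.630
ΔCt(37°C) = 30.300 − 15.535 = 14.765
ΔΔCt = 14.765 − 11.630 = 3.135
Fold change = 2^(−3.135) = 0.1138

0.114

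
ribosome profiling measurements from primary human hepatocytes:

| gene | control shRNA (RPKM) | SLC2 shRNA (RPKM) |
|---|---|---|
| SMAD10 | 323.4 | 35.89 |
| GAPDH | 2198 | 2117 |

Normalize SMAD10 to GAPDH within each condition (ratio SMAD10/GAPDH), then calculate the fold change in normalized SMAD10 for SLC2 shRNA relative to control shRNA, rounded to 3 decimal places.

0.115

SMAD10/GAPDH (control shRNA) = 323.4 / 2198 = 0.14713
SMAD10/GAPDH (SLC2 shRNA) = 35.89 / 2117 = 0.016953
Fold change = 0.016953 / 0.14713 = 0.1152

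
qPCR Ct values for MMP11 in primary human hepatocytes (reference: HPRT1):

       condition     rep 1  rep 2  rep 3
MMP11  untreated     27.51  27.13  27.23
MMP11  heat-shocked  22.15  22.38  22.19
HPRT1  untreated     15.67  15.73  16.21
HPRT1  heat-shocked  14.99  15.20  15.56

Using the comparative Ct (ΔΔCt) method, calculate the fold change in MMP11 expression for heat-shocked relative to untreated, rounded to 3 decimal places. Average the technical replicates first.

21.556

Mean Ct: MMP11 untreated 27.290; MMP11 heat-shocked 22.240; HPRT1 untreated 15.870; HPRT1 heat-shocked 15.250
ΔCt(untreated) = 27.290 − 15.870 = 11.420
ΔCt(heat-shocked) = 22.240 − 15.250 = 6.990
ΔΔCt = 6.990 − 11.420 = -4.430
Fold change = 2^(−(-4.430)) = 2^4.430 = 21.5557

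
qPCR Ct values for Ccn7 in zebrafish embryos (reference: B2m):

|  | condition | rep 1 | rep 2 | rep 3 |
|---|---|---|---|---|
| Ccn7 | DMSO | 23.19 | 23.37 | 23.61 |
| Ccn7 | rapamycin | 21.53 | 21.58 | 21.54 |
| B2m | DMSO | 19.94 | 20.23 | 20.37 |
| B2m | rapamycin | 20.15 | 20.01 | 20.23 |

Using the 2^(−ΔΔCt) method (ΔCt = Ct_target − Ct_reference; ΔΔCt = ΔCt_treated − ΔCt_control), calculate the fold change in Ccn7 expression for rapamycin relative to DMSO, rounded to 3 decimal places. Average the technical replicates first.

Mean Ct: Ccn7 DMSO 23.390; Ccn7 rapamycin 21.550; B2m DMSO 20.180; B2m rapamycin 20.130
ΔCt(DMSO) = 23.390 − 20.180 = 3.210
ΔCt(rapamycin) = 21.550 − 20.130 = 1.420
ΔΔCt = 1.420 − 3.210 = -1.790
Fold change = 2^(−(-1.790)) = 2^1.790 = 3.4581

3.458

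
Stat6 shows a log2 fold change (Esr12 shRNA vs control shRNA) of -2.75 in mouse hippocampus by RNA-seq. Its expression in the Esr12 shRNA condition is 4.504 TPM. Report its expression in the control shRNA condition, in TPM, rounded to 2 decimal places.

Fold change = 2^(-2.75) = 0.1487
control shRNA expression = 4.504 / 0.1487 = 30.30

30.30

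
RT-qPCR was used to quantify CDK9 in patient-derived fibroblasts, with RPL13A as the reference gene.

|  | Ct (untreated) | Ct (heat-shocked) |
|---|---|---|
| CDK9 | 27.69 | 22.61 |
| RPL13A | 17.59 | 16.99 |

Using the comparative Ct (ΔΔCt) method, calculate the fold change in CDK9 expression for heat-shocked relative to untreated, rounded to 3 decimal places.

ΔCt(untreated) = 27.690 − 17.590 = 10.100
ΔCt(heat-shocked) = 22.610 − 16.990 = 5.620
ΔΔCt = 5.620 − 10.100 = -4.480
Fold change = 2^(−(-4.480)) = 2^4.480 = 22.3159

22.316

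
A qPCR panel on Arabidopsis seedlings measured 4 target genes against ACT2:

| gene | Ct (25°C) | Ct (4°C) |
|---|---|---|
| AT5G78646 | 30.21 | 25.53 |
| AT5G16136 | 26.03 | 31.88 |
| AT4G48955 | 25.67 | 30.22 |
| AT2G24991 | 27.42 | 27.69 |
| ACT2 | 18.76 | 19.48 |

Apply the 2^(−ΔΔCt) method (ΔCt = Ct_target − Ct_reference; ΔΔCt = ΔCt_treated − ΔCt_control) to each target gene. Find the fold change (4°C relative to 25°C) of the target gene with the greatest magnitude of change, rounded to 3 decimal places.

AT5G78646: ΔΔCt = (25.53−19.48) − (30.21−18.76) = 6.05 − 11.45 = -5.40; fold change = 2^5.40 = 42.224
AT5G16136: ΔΔCt = (31.88−19.48) − (26.03−18.76) = 12.40 − 7.27 = 5.13; fold change = 2^-5.13 = 0.029
AT4G48955: ΔΔCt = (30.22−19.48) − (25.67−18.76) = 10.74 − 6.91 = 3.83; fold change = 2^-3.83 = 0.070
AT2G24991: ΔΔCt = (27.69−19.48) − (27.42−18.76) = 8.21 − 8.66 = -0.45; fold change = 2^0.45 = 1.366
AT5G78646 has the largest |ΔΔCt| = 5.40.

42.224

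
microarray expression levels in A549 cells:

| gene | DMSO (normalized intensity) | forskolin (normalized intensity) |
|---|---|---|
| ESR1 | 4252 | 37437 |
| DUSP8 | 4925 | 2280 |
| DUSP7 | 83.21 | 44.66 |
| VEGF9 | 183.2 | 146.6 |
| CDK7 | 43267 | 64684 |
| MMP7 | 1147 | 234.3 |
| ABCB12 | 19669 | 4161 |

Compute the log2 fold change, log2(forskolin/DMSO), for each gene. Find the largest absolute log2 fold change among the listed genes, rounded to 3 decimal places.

3.138

log2(37437/4252) = 3.138  (ESR1)
log2(2280/4925) = -1.111  (DUSP8)
log2(44.66/83.21) = -0.898  (DUSP7)
log2(146.6/183.2) = -0.322  (VEGF9)
log2(64684/43267) = 0.580  (CDK7)
log2(234.3/1147) = -2.291  (MMP7)
log2(4161/19669) = -2.241  (ABCB12)
The largest magnitude belongs to ESR1.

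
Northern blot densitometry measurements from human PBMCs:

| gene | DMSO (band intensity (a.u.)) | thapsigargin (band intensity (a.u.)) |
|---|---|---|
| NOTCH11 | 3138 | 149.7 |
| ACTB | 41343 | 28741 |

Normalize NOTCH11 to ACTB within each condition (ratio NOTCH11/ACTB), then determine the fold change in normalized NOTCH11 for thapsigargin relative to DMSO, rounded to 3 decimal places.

0.069

NOTCH11/ACTB (DMSO) = 3138 / 41343 = 0.075902
NOTCH11/ACTB (thapsigargin) = 149.7 / 28741 = 0.0052086
Fold change = 0.0052086 / 0.075902 = 0.0686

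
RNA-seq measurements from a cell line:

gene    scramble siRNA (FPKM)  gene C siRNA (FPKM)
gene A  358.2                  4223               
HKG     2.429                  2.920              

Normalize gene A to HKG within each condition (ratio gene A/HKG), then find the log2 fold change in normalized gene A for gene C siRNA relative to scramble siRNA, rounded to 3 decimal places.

3.294

gene A/HKG (scramble siRNA) = 358.2 / 2.429 = 147.47
gene A/HKG (gene C siRNA) = 4223 / 2.920 = 1446.2
Fold change = 1446.2 / 147.47 = 9.8071
log2(9.8071) = 3.2938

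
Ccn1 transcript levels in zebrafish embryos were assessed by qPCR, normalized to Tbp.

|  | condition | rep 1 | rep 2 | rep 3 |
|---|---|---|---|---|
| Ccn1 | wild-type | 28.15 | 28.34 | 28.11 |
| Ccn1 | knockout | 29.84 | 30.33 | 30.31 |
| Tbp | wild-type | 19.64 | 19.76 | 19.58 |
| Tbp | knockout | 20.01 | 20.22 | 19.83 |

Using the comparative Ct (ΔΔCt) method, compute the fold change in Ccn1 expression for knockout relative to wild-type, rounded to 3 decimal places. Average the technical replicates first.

0.330

Mean Ct: Ccn1 wild-type 28.200; Ccn1 knockout 30.160; Tbp wild-type 19.660; Tbp knockout 20.020
ΔCt(wild-type) = 28.200 − 19.660 = 8.540
ΔCt(knockout) = 30.160 − 20.020 = 10.140
ΔΔCt = 10.140 − 8.540 = 1.600
Fold change = 2^(−1.600) = 0.3299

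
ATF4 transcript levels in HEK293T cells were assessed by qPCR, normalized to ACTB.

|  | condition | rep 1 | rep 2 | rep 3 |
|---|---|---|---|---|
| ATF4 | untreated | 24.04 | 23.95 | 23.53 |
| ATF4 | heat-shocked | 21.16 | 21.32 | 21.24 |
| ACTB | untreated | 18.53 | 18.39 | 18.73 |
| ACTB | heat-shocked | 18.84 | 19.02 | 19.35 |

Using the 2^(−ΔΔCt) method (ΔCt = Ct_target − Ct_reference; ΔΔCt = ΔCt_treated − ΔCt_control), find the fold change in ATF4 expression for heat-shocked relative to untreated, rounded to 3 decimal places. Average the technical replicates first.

8.694

Mean Ct: ATF4 untreated 23.840; ATF4 heat-shocked 21.240; ACTB untreated 18.550; ACTB heat-shocked 19.070
ΔCt(untreated) = 23.840 − 18.550 = 5.290
ΔCt(heat-shocked) = 21.240 − 19.070 = 2.170
ΔΔCt = 2.170 − 5.290 = -3.120
Fold change = 2^(−(-3.120)) = 2^3.120 = 8.6939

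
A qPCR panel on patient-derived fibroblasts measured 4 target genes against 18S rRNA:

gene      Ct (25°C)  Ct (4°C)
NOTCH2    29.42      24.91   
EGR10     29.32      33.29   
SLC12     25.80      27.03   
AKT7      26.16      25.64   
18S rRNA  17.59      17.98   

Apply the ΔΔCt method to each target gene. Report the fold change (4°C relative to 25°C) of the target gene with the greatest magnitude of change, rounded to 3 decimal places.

29.857

NOTCH2: ΔΔCt = (24.91−17.98) − (29.42−17.59) = 6.93 − 11.83 = -4.90; fold change = 2^4.90 = 29.857
EGR10: ΔΔCt = (33.29−17.98) − (29.32−17.59) = 15.31 − 11.73 = 3.58; fold change = 2^-3.58 = 0.084
SLC12: ΔΔCt = (27.03−17.98) − (25.80−17.59) = 9.05 − 8.21 = 0.84; fold change = 2^-0.84 = 0.559
AKT7: ΔΔCt = (25.64−17.98) − (26.16−17.59) = 7.66 − 8.57 = -0.91; fold change = 2^0.91 = 1.879
NOTCH2 has the largest |ΔΔCt| = 4.90.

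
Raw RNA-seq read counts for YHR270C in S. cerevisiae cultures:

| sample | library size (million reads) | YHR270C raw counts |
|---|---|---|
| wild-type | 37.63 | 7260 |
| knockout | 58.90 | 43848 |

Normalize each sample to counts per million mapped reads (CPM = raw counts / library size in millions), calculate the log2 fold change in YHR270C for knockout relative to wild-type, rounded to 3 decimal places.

CPM(wild-type) = 7260 / 37.63 = 192.9312
CPM(knockout) = 43848 / 58.90 = 744.4482
Fold change = 744.4482 / 192.9312 = 3.85862
log2(3.85862) = 1.9481

1.948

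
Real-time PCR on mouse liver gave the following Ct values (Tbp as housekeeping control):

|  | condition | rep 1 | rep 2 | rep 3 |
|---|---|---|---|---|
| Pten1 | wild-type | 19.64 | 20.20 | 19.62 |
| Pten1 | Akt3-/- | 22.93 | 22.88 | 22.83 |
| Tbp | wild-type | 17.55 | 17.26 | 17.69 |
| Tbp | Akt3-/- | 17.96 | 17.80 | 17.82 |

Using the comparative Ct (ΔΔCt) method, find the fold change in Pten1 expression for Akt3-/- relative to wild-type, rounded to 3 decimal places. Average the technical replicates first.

0.154

Mean Ct: Pten1 wild-type 19.820; Pten1 Akt3-/- 22.880; Tbp wild-type 17.500; Tbp Akt3-/- 17.860
ΔCt(wild-type) = 19.820 − 17.500 = 2.320
ΔCt(Akt3-/-) = 22.880 − 17.860 = 5.020
ΔΔCt = 5.020 − 2.320 = 2.700
Fold change = 2^(−2.700) = 0.1539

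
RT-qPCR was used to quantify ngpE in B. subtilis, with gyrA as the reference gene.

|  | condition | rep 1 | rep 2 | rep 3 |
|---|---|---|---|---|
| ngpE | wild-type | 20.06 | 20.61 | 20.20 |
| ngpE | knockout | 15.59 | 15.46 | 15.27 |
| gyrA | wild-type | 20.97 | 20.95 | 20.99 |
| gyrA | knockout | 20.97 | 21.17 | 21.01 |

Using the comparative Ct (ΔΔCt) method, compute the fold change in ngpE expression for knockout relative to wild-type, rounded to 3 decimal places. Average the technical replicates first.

30.484

Mean Ct: ngpE wild-type 20.290; ngpE knockout 15.440; gyrA wild-type 20.970; gyrA knockout 21.050
ΔCt(wild-type) = 20.290 − 20.970 = -0.680
ΔCt(knockout) = 15.440 − 21.050 = -5.610
ΔΔCt = -5.610 − (-0.680) = -4.930
Fold change = 2^(−(-4.930)) = 2^4.930 = 30.4844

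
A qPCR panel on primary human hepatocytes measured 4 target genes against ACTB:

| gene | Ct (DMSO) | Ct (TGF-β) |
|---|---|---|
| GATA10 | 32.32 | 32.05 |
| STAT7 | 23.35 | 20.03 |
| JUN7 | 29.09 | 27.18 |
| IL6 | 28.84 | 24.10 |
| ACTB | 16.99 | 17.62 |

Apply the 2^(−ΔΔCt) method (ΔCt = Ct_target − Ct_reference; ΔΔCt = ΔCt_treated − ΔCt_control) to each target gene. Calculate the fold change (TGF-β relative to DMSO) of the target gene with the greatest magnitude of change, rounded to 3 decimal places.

GATA10: ΔΔCt = (32.05−17.62) − (32.32−16.99) = 14.43 − 15.33 = -0.90; fold change = 2^0.90 = 1.866
STAT7: ΔΔCt = (20.03−17.62) − (23.35−16.99) = 2.41 − 6.36 = -3.95; fold change = 2^3.95 = 15.455
JUN7: ΔΔCt = (27.18−17.62) − (29.09−16.99) = 9.56 − 12.10 = -2.54; fold change = 2^2.54 = 5.816
IL6: ΔΔCt = (24.10−17.62) − (28.84−16.99) = 6.48 − 11.85 = -5.37; fold change = 2^5.37 = 41.355
IL6 has the largest |ΔΔCt| = 5.37.

41.355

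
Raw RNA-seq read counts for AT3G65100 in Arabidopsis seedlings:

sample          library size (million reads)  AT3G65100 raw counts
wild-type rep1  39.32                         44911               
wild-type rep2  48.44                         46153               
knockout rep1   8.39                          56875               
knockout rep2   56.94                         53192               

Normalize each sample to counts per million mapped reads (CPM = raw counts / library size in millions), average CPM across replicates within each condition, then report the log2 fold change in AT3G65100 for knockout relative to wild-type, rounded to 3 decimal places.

CPM(wild-type rep1) = 44911 / 39.32 = 1142.1923
CPM(wild-type rep2) = 46153 / 48.44 = 952.7870
CPM(knockout rep1) = 56875 / 8.39 = 6778.9035
CPM(knockout rep2) = 53192 / 56.94 = 934.1763
mean CPM(wild-type) = 1047.4896; mean CPM(knockout) = 3856.5399
Fold change = 3856.5399 / 1047.4896 = 3.68170
log2(3.68170) = 1.8804

1.880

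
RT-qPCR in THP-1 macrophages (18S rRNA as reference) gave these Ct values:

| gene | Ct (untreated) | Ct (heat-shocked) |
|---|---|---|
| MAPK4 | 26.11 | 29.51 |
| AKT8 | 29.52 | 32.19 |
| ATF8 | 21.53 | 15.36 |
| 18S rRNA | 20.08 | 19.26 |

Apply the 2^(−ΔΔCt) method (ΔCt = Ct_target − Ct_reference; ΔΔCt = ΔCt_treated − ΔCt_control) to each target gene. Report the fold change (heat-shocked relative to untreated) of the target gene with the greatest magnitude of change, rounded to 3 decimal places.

MAPK4: ΔΔCt = (29.51−19.26) − (26.11−20.08) = 10.25 − 6.03 = 4.22; fold change = 2^-4.22 = 0.054
AKT8: ΔΔCt = (32.19−19.26) − (29.52−20.08) = 12.93 − 9.44 = 3.49; fold change = 2^-3.49 = 0.089
ATF8: ΔΔCt = (15.36−19.26) − (21.53−20.08) = -3.90 − 1.45 = -5.35; fold change = 2^5.35 = 40.786
ATF8 has the largest |ΔΔCt| = 5.35.

40.786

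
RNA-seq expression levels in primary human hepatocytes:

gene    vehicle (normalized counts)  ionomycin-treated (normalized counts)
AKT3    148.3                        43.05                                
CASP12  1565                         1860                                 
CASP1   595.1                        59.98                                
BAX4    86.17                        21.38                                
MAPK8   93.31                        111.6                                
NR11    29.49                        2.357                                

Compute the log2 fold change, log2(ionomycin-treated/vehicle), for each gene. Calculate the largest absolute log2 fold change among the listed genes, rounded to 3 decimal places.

3.645

log2(43.05/148.3) = -1.784  (AKT3)
log2(1860/1565) = 0.249  (CASP12)
log2(59.98/595.1) = -3.311  (CASP1)
log2(21.38/86.17) = -2.011  (BAX4)
log2(111.6/93.31) = 0.258  (MAPK8)
log2(2.357/29.49) = -3.645  (NR11)
The largest magnitude belongs to NR11.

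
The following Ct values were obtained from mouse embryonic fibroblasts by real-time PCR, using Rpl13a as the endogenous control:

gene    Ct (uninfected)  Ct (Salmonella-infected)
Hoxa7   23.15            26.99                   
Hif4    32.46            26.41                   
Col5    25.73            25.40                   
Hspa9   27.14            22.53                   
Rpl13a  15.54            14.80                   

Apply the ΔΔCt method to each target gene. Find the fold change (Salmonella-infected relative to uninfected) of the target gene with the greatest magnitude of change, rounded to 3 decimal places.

39.671

Hoxa7: ΔΔCt = (26.99−14.80) − (23.15−15.54) = 12.19 − 7.61 = 4.58; fold change = 2^-4.58 = 0.042
Hif4: ΔΔCt = (26.41−14.80) − (32.46−15.54) = 11.61 − 16.92 = -5.31; fold change = 2^5.31 = 39.671
Col5: ΔΔCt = (25.40−14.80) − (25.73−15.54) = 10.60 − 10.19 = 0.41; fold change = 2^-0.41 = 0.753
Hspa9: ΔΔCt = (22.53−14.80) − (27.14−15.54) = 7.73 − 11.60 = -3.87; fold change = 2^3.87 = 14.621
Hif4 has the largest |ΔΔCt| = 5.31.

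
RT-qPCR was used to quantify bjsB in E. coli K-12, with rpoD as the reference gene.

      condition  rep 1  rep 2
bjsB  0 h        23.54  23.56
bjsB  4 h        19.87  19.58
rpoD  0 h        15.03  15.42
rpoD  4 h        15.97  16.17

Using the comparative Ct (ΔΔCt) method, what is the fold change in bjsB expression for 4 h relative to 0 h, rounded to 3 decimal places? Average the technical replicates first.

25.457

Mean Ct: bjsB 0 h 23.550; bjsB 4 h 19.725; rpoD 0 h 15.225; rpoD 4 h 16.070
ΔCt(0 h) = 23.550 − 15.225 = 8.325
ΔCt(4 h) = 19.725 − 16.070 = 3.655
ΔΔCt = 3.655 − 8.325 = -4.670
Fold change = 2^(−(-4.670)) = 2^4.670 = 25.4572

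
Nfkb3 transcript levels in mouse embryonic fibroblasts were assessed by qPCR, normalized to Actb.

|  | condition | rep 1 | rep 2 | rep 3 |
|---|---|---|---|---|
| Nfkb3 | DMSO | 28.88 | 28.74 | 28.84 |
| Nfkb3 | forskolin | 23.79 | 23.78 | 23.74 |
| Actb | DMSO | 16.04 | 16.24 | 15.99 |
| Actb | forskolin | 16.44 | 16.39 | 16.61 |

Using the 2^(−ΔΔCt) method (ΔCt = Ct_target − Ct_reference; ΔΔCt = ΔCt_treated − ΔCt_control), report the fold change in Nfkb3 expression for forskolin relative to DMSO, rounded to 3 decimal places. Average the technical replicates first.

Mean Ct: Nfkb3 DMSO 28.820; Nfkb3 forskolin 23.770; Actb DMSO 16.090; Actb forskolin 16.480
ΔCt(DMSO) = 28.820 − 16.090 = 12.730
ΔCt(forskolin) = 23.770 − 16.480 = 7.290
ΔΔCt = 7.290 − 12.730 = -5.440
Fold change = 2^(−(-5.440)) = 2^5.440 = 43.4113

43.411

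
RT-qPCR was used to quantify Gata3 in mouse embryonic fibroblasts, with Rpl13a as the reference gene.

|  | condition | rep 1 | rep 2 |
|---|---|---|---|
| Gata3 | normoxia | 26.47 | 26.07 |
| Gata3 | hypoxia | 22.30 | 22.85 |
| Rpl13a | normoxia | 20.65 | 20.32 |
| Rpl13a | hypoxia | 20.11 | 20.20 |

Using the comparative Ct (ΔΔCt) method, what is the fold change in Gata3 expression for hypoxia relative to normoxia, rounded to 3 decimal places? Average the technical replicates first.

10.303

Mean Ct: Gata3 normoxia 26.270; Gata3 hypoxia 22.575; Rpl13a normoxia 20.485; Rpl13a hypoxia 20.155
ΔCt(normoxia) = 26.270 − 20.485 = 5.785
ΔCt(hypoxia) = 22.575 − 20.155 = 2.420
ΔΔCt = 2.420 − 5.785 = -3.365
Fold change = 2^(−(-3.365)) = 2^3.365 = 10.3031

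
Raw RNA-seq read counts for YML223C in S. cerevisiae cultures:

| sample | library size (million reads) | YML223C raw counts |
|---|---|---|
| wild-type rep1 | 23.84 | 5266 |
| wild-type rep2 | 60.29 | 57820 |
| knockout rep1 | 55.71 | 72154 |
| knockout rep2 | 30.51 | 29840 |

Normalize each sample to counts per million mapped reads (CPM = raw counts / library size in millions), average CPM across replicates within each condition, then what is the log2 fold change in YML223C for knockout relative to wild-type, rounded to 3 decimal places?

0.946

CPM(wild-type rep1) = 5266 / 23.84 = 220.8893
CPM(wild-type rep2) = 57820 / 60.29 = 959.0313
CPM(knockout rep1) = 72154 / 55.71 = 1295.1714
CPM(knockout rep2) = 29840 / 30.51 = 978.0400
mean CPM(wild-type) = 589.9603; mean CPM(knockout) = 1136.6057
Fold change = 1136.6057 / 589.9603 = 1.92658
log2(1.92658) = 0.9460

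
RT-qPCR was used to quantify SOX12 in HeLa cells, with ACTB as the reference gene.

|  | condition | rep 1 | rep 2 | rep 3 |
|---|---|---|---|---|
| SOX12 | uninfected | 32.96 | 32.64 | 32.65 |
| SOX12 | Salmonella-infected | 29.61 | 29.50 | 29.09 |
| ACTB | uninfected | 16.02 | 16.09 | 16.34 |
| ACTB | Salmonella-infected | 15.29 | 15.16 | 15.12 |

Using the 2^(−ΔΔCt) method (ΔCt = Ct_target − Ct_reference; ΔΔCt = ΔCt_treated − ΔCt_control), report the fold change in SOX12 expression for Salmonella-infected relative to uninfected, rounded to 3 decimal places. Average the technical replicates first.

Mean Ct: SOX12 uninfected 32.750; SOX12 Salmonella-infected 29.400; ACTB uninfected 16.150; ACTB Salmonella-infected 15.190
ΔCt(uninfected) = 32.750 − 16.150 = 16.600
ΔCt(Salmonella-infected) = 29.400 − 15.190 = 14.210
ΔΔCt = 14.210 − 16.600 = -2.390
Fold change = 2^(−(-2.390)) = 2^2.390 = 5.2416

5.242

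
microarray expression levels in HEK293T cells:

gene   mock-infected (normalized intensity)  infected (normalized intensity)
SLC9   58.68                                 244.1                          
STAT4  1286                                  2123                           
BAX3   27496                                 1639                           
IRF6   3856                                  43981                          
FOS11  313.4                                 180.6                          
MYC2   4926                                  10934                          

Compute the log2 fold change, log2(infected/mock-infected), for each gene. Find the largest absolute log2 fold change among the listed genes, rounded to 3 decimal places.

4.068

log2(244.1/58.68) = 2.057  (SLC9)
log2(2123/1286) = 0.723  (STAT4)
log2(1639/27496) = -4.068  (BAX3)
log2(43981/3856) = 3.512  (IRF6)
log2(180.6/313.4) = -0.795  (FOS11)
log2(10934/4926) = 1.150  (MYC2)
The largest magnitude belongs to BAX3.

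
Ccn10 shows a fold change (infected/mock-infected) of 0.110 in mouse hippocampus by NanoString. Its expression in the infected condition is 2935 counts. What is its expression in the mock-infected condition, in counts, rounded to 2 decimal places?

mock-infected expression = 2935 / 0.110 = 26681.82

26681.82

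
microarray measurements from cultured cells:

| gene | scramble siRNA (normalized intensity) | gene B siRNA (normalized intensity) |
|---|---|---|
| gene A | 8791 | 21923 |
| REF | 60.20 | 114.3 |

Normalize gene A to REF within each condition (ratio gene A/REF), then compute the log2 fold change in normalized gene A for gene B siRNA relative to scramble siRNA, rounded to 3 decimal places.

0.393

gene A/REF (scramble siRNA) = 8791 / 60.20 = 146.03
gene A/REF (gene B siRNA) = 21923 / 114.3 = 191.8
Fold change = 191.8 / 146.03 = 1.3134
log2(1.3134) = 0.3934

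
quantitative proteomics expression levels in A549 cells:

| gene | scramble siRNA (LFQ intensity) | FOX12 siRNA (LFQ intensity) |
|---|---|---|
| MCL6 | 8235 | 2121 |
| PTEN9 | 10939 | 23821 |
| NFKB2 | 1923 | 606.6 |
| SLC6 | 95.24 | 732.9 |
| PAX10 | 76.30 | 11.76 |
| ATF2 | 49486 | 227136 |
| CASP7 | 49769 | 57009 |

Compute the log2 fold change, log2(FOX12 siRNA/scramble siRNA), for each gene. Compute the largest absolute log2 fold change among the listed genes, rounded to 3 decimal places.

2.944

log2(2121/8235) = -1.957  (MCL6)
log2(23821/10939) = 1.123  (PTEN9)
log2(606.6/1923) = -1.665  (NFKB2)
log2(732.9/95.24) = 2.944  (SLC6)
log2(11.76/76.30) = -2.698  (PAX10)
log2(227136/49486) = 2.198  (ATF2)
log2(57009/49769) = 0.196  (CASP7)
The largest magnitude belongs to SLC6.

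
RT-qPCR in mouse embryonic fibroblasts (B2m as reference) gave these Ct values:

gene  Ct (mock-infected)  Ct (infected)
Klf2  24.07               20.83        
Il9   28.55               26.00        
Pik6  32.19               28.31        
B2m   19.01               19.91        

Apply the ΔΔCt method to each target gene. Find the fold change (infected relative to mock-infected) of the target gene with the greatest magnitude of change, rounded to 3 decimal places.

27.474

Klf2: ΔΔCt = (20.83−19.91) − (24.07−19.01) = 0.92 − 5.06 = -4.14; fold change = 2^4.14 = 17.630
Il9: ΔΔCt = (26.00−19.91) − (28.55−19.01) = 6.09 − 9.54 = -3.45; fold change = 2^3.45 = 10.928
Pik6: ΔΔCt = (28.31−19.91) − (32.19−19.01) = 8.40 − 13.18 = -4.78; fold change = 2^4.78 = 27.474
Pik6 has the largest |ΔΔCt| = 4.78.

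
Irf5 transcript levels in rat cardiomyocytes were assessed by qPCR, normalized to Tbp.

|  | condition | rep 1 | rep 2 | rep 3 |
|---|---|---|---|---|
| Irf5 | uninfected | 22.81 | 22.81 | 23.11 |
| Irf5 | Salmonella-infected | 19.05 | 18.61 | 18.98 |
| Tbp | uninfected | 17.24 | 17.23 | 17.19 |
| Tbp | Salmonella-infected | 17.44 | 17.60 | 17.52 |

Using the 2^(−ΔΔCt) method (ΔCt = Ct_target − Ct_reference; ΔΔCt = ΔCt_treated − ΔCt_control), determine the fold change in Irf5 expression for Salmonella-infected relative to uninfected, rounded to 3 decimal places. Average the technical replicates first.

Mean Ct: Irf5 uninfected 22.910; Irf5 Salmonella-infected 18.880; Tbp uninfected 17.220; Tbp Salmonella-infected 17.520
ΔCt(uninfected) = 22.910 − 17.220 = 5.690
ΔCt(Salmonella-infected) = 18.880 − 17.520 = 1.360
ΔΔCt = 1.360 − 5.690 = -4.330
Fold change = 2^(−(-4.330)) = 2^4.330 = 20.1122

20.112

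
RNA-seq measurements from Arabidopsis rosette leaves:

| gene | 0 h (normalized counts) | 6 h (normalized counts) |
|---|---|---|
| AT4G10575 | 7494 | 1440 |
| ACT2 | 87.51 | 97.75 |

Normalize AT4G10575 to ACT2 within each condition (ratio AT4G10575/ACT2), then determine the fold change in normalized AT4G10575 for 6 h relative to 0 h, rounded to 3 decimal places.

0.172

AT4G10575/ACT2 (0 h) = 7494 / 87.51 = 85.636
AT4G10575/ACT2 (6 h) = 1440 / 97.75 = 14.731
Fold change = 14.731 / 85.636 = 0.1720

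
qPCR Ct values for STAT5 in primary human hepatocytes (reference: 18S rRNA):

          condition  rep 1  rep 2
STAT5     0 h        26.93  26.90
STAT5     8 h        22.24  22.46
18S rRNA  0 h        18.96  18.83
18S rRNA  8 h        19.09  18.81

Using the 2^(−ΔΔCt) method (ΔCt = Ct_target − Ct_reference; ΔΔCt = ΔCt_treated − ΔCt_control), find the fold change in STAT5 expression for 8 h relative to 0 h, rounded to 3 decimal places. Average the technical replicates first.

Mean Ct: STAT5 0 h 26.915; STAT5 8 h 22.350; 18S rRNA 0 h 18.895; 18S rRNA 8 h 18.950
ΔCt(0 h) = 26.915 − 18.895 = 8.020
ΔCt(8 h) = 22.350 − 18.950 = 3.400
ΔΔCt = 3.400 − 8.020 = -4.620
Fold change = 2^(−(-4.620)) = 2^4.620 = 24.5900

24.590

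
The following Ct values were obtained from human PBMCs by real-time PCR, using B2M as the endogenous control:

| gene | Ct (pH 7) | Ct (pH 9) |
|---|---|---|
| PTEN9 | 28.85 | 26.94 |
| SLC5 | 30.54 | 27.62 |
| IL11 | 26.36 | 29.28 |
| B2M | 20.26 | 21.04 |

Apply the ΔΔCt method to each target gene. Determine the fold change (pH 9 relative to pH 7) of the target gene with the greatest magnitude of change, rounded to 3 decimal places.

PTEN9: ΔΔCt = (26.94−21.04) − (28.85−20.26) = 5.90 − 8.59 = -2.69; fold change = 2^2.69 = 6.453
SLC5: ΔΔCt = (27.62−21.04) − (30.54−20.26) = 6.58 − 10.28 = -3.70; fold change = 2^3.70 = 12.996
IL11: ΔΔCt = (29.28−21.04) − (26.36−20.26) = 8.24 − 6.10 = 2.14; fold change = 2^-2.14 = 0.227
SLC5 has the largest |ΔΔCt| = 3.70.

12.996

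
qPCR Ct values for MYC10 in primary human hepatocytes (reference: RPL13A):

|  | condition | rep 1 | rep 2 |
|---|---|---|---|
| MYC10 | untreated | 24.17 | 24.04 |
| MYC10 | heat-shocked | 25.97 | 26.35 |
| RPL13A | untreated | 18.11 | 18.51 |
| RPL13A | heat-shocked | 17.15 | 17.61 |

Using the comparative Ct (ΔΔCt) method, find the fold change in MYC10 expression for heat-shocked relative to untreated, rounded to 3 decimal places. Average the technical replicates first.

Mean Ct: MYC10 untreated 24.105; MYC10 heat-shocked 26.160; RPL13A untreated 18.310; RPL13A heat-shocked 17.380
ΔCt(untreated) = 24.105 − 18.310 = 5.795
ΔCt(heat-shocked) = 26.160 − 17.380 = 8.780
ΔΔCt = 8.780 − 5.795 = 2.985
Fold change = 2^(−2.985) = 0.1263

0.126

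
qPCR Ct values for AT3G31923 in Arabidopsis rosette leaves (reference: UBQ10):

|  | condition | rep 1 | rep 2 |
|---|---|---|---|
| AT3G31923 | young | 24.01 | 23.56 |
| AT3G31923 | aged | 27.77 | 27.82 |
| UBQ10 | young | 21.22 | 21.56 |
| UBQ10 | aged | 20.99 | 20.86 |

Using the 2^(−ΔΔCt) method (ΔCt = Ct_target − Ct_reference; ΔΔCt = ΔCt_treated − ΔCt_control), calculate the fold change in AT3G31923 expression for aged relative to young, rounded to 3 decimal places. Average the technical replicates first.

Mean Ct: AT3G31923 young 23.785; AT3G31923 aged 27.795; UBQ10 young 21.390; UBQ10 aged 20.925
ΔCt(young) = 23.785 − 21.390 = 2.395
ΔCt(aged) = 27.795 − 20.925 = 6.870
ΔΔCt = 6.870 − 2.395 = 4.475
Fold change = 2^(−4.475) = 0.0450

0.045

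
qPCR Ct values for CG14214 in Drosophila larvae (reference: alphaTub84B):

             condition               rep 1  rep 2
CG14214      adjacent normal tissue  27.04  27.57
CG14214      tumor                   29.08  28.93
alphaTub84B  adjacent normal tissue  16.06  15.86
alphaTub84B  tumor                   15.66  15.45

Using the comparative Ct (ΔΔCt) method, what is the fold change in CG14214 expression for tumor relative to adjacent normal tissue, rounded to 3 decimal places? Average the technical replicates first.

Mean Ct: CG14214 adjacent normal tissue 27.305; CG14214 tumor 29.005; alphaTub84B adjacent normal tissue 15.960; alphaTub84B tumor 15.555
ΔCt(adjacent normal tissue) = 27.305 − 15.960 = 11.345
ΔCt(tumor) = 29.005 − 15.555 = 13.450
ΔΔCt = 13.450 − 11.345 = 2.105
Fold change = 2^(−2.105) = 0.2325

0.232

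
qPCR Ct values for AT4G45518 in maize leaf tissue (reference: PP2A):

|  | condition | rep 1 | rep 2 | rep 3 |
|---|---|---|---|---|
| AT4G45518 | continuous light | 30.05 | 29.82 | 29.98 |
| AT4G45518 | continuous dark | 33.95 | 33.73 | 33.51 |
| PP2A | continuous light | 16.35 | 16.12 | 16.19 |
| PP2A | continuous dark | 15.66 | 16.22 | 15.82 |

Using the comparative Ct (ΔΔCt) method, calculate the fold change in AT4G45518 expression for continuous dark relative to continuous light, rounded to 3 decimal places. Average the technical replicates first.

Mean Ct: AT4G45518 continuous light 29.950; AT4G45518 continuous dark 33.730; PP2A continuous light 16.220; PP2A continuous dark 15.900
ΔCt(continuous light) = 29.950 − 16.220 = 13.730
ΔCt(continuous dark) = 33.730 − 15.900 = 17.830
ΔΔCt = 17.830 − 13.730 = 4.100
Fold change = 2^(−4.100) = 0.0583

0.058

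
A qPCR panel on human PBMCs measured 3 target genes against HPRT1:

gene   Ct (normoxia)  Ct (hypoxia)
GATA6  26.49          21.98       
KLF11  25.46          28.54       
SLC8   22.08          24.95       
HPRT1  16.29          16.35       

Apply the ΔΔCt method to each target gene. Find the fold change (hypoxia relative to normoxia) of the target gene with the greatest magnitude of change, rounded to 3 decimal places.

GATA6: ΔΔCt = (21.98−16.35) − (26.49−16.29) = 5.63 − 10.20 = -4.57; fold change = 2^4.57 = 23.752
KLF11: ΔΔCt = (28.54−16.35) − (25.46−16.29) = 12.19 − 9.17 = 3.02; fold change = 2^-3.02 = 0.123
SLC8: ΔΔCt = (24.95−16.35) − (22.08−16.29) = 8.60 − 5.79 = 2.81; fold change = 2^-2.81 = 0.143
GATA6 has the largest |ΔΔCt| = 4.57.

23.752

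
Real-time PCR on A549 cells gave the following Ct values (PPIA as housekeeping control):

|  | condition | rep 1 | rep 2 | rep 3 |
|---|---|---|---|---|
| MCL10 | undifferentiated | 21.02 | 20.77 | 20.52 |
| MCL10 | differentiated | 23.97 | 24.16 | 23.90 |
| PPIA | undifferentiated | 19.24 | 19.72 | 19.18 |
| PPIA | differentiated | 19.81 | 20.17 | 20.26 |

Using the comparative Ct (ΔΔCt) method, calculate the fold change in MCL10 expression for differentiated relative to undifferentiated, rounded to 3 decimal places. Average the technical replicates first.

Mean Ct: MCL10 undifferentiated 20.770; MCL10 differentiated 24.010; PPIA undifferentiated 19.380; PPIA differentiated 20.080
ΔCt(undifferentiated) = 20.770 − 19.380 = 1.390
ΔCt(differentiated) = 24.010 − 20.080 = 3.930
ΔΔCt = 3.930 − 1.390 = 2.540
Fold change = 2^(−2.540) = 0.1719

0.172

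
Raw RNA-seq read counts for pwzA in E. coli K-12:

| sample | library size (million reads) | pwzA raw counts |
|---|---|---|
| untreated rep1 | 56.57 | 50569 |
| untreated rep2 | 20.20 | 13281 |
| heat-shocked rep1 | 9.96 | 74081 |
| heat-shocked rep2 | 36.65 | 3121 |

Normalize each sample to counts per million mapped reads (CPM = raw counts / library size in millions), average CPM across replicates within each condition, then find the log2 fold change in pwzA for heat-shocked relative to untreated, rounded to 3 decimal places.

2.278

CPM(untreated rep1) = 50569 / 56.57 = 893.9190
CPM(untreated rep2) = 13281 / 20.20 = 657.4752
CPM(heat-shocked rep1) = 74081 / 9.96 = 7437.8514
CPM(heat-shocked rep2) = 3121 / 36.65 = 85.1569
mean CPM(untreated) = 775.6971; mean CPM(heat-shocked) = 3761.5041
Fold change = 3761.5041 / 775.6971 = 4.84919
log2(4.84919) = 2.2777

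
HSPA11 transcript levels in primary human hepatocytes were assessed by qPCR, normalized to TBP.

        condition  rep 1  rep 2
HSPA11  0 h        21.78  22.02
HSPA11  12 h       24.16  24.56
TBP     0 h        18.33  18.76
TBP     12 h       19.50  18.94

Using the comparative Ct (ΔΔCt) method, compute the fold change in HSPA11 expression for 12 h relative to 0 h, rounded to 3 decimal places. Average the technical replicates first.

0.290

Mean Ct: HSPA11 0 h 21.900; HSPA11 12 h 24.360; TBP 0 h 18.545; TBP 12 h 19.220
ΔCt(0 h) = 21.900 − 18.545 = 3.355
ΔCt(12 h) = 24.360 − 19.220 = 5.140
ΔΔCt = 5.140 − 3.355 = 1.785
Fold change = 2^(−1.785) = 0.2902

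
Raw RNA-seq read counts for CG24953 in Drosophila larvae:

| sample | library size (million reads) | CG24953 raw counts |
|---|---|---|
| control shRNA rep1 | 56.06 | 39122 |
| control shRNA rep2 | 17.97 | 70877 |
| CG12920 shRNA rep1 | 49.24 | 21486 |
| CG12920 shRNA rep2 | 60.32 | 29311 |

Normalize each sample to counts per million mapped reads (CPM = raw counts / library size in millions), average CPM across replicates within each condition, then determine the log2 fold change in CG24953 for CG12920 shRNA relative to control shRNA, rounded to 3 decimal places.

-2.331

CPM(control shRNA rep1) = 39122 / 56.06 = 697.8594
CPM(control shRNA rep2) = 70877 / 17.97 = 3944.1848
CPM(CG12920 shRNA rep1) = 21486 / 49.24 = 436.3526
CPM(CG12920 shRNA rep2) = 29311 / 60.32 = 485.9251
mean CPM(control shRNA) = 2321.0221; mean CPM(CG12920 shRNA) = 461.1388
Fold change = 461.1388 / 2321.0221 = 0.19868
log2(0.19868) = -2.3315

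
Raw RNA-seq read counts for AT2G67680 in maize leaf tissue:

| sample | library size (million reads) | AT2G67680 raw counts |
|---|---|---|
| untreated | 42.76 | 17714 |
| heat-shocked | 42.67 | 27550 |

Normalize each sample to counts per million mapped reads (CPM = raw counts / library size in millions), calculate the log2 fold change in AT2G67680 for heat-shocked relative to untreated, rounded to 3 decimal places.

0.640

CPM(untreated) = 17714 / 42.76 = 414.2657
CPM(heat-shocked) = 27550 / 42.67 = 645.6527
Fold change = 645.6527 / 414.2657 = 1.55855
log2(1.55855) = 0.6402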